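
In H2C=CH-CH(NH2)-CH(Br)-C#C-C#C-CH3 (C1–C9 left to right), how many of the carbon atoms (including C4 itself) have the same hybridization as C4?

3

C4 is sp3 (only σ bonds).
C1: sp2
C2: sp2
C3: sp3 ✓
C4: sp3 ✓
C5: sp
C6: sp
C7: sp
C8: sp
C9: sp3 ✓
3 carbons are sp3.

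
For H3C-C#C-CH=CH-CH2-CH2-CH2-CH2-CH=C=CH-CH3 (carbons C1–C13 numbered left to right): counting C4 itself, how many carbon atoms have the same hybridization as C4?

4

C4 is sp2 (one π bond).
C1: sp3
C2: sp
C3: sp
C4: sp2 ✓
C5: sp2 ✓
C6: sp3
C7: sp3
C8: sp3
C9: sp3
C10: sp2 ✓
C11: sp
C12: sp2 ✓
C13: sp3
4 carbons are sp2.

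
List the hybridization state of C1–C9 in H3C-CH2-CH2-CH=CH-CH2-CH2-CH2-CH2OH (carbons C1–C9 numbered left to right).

C1 sp3, C2 sp3, C3 sp3, C4 sp2, C5 sp2, C6 sp3, C7 sp3, C8 sp3, C9 sp3

C1 — 4 σ bonds. Steric number 4, so sp3.
C2 is sp3: 4 σ bonds, 4 electron-density regions.
C3 — 4 σ bonds. Steric number 4, so sp3.
C4 (3 σ bonds, plus one π bond) has steric number 3: sp2.
C5: 3 σ bonds, plus one π bond — 3 electron domains, sp2.
C6 is sp3: 4 σ bonds, 4 electron-density regions.
C7: 4 σ bonds; 4 regions of electron density → sp3.
C8: 4 σ bonds; 4 regions of electron density → sp3.
C9: 4 σ bonds — 4 electron domains, sp3.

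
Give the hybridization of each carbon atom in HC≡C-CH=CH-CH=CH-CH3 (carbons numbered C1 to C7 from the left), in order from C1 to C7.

C1 — 2 σ bonds, plus two π bonds. Steric number 2, so sp.
C2: 2 σ bonds, plus two π bonds; 2 regions of electron density → sp.
C3: 3 σ bonds, plus one π bond — 3 electron domains, sp2.
C4 — 3 σ bonds, plus one π bond. Steric number 3, so sp2.
C5 is sp2: 3 σ bonds, plus one π bond, 3 electron-density regions.
C6: 3 σ bonds, plus one π bond; 3 regions of electron density → sp2.
C7 carries 4 σ bonds, giving a steric number of 4, so it is sp3.

C1 sp, C2 sp, C3 sp2, C4 sp2, C5 sp2, C6 sp2, C7 sp3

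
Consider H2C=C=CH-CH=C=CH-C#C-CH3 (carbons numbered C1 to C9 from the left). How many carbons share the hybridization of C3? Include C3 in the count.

C3 is sp2 (one π bond).
C1: sp2 ✓
C2: sp
C3: sp2 ✓
C4: sp2 ✓
C5: sp
C6: sp2 ✓
C7: sp
C8: sp
C9: sp3
4 carbons are sp2.

4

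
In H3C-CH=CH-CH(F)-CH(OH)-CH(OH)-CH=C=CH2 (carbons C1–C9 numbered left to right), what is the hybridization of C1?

C1: 4 σ bonds — 4 electron domains, sp3.

sp³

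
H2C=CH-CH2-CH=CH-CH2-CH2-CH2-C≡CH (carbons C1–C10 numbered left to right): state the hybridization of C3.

sp^3

C3 has 4 σ bonds: steric number 4 → sp3.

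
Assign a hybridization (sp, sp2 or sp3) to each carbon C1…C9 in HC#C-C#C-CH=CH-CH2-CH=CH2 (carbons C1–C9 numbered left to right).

C1 carries 2 σ bonds, plus two π bonds, giving a steric number of 2, so it is sp.
C2 (2 σ bonds, plus two π bonds) has steric number 2: sp.
C3 (2 σ bonds, plus two π bonds) has steric number 2: sp.
C4 is sp: 2 σ bonds, plus two π bonds, 2 electron-density regions.
C5 is sp2: 3 σ bonds, plus one π bond, 3 electron-density regions.
C6: 3 σ bonds, plus one π bond; 3 regions of electron density → sp2.
C7 carries 4 σ bonds, giving a steric number of 4, so it is sp3.
C8 is sp2: 3 σ bonds, plus one π bond, 3 electron-density regions.
C9 has 3 σ bonds, plus one π bond: steric number 3 → sp2.

C1 sp, C2 sp, C3 sp, C4 sp, C5 sp2, C6 sp2, C7 sp3, C8 sp2, C9 sp2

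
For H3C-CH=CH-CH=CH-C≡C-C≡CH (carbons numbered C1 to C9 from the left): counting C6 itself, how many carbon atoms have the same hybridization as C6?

4

C6 is sp (two π bonds).
C1: sp3
C2: sp2
C3: sp2
C4: sp2
C5: sp2
C6: sp ✓
C7: sp ✓
C8: sp ✓
C9: sp ✓
4 carbons are sp.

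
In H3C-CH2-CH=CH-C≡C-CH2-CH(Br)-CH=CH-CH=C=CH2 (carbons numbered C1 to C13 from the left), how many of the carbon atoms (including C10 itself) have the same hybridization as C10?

C10 is sp2 (one π bond).
C1: sp3
C2: sp3
C3: sp2 ✓
C4: sp2 ✓
C5: sp
C6: sp
C7: sp3
C8: sp3
C9: sp2 ✓
C10: sp2 ✓
C11: sp2 ✓
C12: sp
C13: sp2 ✓
6 carbons are sp2.

6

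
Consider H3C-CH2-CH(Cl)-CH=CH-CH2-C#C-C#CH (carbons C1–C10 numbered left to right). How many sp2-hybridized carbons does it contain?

2

C1: sp3
C2: sp3
C3: sp3
C4: sp2 ✓
C5: sp2 ✓
C6: sp3
C7: sp
C8: sp
C9: sp
C10: sp
C4, C5 → 2 sp2 carbons.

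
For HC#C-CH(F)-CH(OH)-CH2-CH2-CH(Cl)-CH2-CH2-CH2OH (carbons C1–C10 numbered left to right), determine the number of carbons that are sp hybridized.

C1: sp ✓
C2: sp ✓
C3: sp3
C4: sp3
C5: sp3
C6: sp3
C7: sp3
C8: sp3
C9: sp3
C10: sp3
C1, C2 → 2 sp carbons.

2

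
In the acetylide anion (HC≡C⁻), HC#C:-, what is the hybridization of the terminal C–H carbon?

The terminal C–H carbon: 2 σ bonds, plus two π bonds — 2 electron domains, sp.

sp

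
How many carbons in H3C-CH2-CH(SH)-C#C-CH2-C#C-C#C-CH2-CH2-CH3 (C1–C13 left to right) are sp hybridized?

6

C1: sp3
C2: sp3
C3: sp3
C4: sp ✓
C5: sp ✓
C6: sp3
C7: sp ✓
C8: sp ✓
C9: sp ✓
C10: sp ✓
C11: sp3
C12: sp3
C13: sp3
C4, C5, C7, C8, C9, C10 → 6 sp carbons.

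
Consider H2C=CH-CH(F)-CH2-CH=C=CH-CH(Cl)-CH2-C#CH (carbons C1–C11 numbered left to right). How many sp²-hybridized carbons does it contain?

4

C1: sp2 ✓
C2: sp2 ✓
C3: sp3
C4: sp3
C5: sp2 ✓
C6: sp
C7: sp2 ✓
C8: sp3
C9: sp3
C10: sp
C11: sp
C1, C2, C5, C7 → 4 sp2 carbons.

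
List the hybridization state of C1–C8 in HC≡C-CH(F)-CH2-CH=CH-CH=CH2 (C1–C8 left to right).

C1: 2 σ bonds, plus two π bonds; 2 regions of electron density → sp.
C2 — 2 σ bonds, plus two π bonds. Steric number 2, so sp.
C3 carries 4 σ bonds, giving a steric number of 4, so it is sp3.
C4 carries 4 σ bonds, giving a steric number of 4, so it is sp3.
C5 — 3 σ bonds, plus one π bond. Steric number 3, so sp2.
C6: 3 σ bonds, plus one π bond — 3 electron domains, sp2.
C7 is sp2: 3 σ bonds, plus one π bond, 3 electron-density regions.
C8 — 3 σ bonds, plus one π bond. Steric number 3, so sp2.

C1 sp, C2 sp, C3 sp3, C4 sp3, C5 sp2, C6 sp2, C7 sp2, C8 sp2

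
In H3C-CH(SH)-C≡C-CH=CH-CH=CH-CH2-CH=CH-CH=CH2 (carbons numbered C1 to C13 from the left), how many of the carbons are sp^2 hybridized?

8

C1: sp3
C2: sp3
C3: sp
C4: sp
C5: sp2 ✓
C6: sp2 ✓
C7: sp2 ✓
C8: sp2 ✓
C9: sp3
C10: sp2 ✓
C11: sp2 ✓
C12: sp2 ✓
C13: sp2 ✓
C5, C6, C7, C8, C10, C11, C12, C13 → 8 sp2 carbons.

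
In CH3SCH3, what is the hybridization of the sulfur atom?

The sulfur atom has 2 σ bonds and 2 lone pairs: steric number 4 → sp3.

sp³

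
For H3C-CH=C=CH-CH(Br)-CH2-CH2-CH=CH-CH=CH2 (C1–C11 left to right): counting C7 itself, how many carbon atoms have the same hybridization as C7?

C7 is sp3 (only σ bonds).
C1: sp3 ✓
C2: sp2
C3: sp
C4: sp2
C5: sp3 ✓
C6: sp3 ✓
C7: sp3 ✓
C8: sp2
C9: sp2
C10: sp2
C11: sp2
4 carbons are sp3.

4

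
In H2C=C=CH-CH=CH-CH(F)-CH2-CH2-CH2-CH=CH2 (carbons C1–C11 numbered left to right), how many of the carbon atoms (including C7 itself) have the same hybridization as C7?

C7 is sp3 (only σ bonds).
C1: sp2
C2: sp
C3: sp2
C4: sp2
C5: sp2
C6: sp3 ✓
C7: sp3 ✓
C8: sp3 ✓
C9: sp3 ✓
C10: sp2
C11: sp2
4 carbons are sp3.

4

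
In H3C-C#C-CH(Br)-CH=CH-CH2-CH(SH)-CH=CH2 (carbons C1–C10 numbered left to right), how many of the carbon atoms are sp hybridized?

2

C1: sp3
C2: sp ✓
C3: sp ✓
C4: sp3
C5: sp2
C6: sp2
C7: sp3
C8: sp3
C9: sp2
C10: sp2
C2, C3 → 2 sp carbons.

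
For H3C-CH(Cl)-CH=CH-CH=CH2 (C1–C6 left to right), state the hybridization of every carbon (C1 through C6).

C1 is sp3: 4 σ bonds, 4 electron-density regions.
C2 — 4 σ bonds. Steric number 4, so sp3.
C3: 3 σ bonds, plus one π bond; 3 regions of electron density → sp2.
C4 (3 σ bonds, plus one π bond) has steric number 3: sp2.
C5 has 3 σ bonds, plus one π bond: steric number 3 → sp2.
C6 (3 σ bonds, plus one π bond) has steric number 3: sp2.

C1 sp3, C2 sp3, C3 sp2, C4 sp2, C5 sp2, C6 sp2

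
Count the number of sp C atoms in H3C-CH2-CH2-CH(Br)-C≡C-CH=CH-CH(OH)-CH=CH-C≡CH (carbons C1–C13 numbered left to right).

C1: sp3
C2: sp3
C3: sp3
C4: sp3
C5: sp ✓
C6: sp ✓
C7: sp2
C8: sp2
C9: sp3
C10: sp2
C11: sp2
C12: sp ✓
C13: sp ✓
C5, C6, C12, C13 → 4 sp carbons.

4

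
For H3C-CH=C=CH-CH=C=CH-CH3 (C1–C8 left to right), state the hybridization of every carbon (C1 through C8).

C1 sp3, C2 sp2, C3 sp, C4 sp2, C5 sp2, C6 sp, C7 sp2, C8 sp3

C1 (4 σ bonds) has steric number 4: sp3.
C2 — 3 σ bonds, plus one π bond. Steric number 3, so sp2.
C3 (2 σ bonds, plus two π bonds) has steric number 2: sp.
C4: 3 σ bonds, plus one π bond; 3 regions of electron density → sp2.
C5: 3 σ bonds, plus one π bond; 3 regions of electron density → sp2.
C6 (2 σ bonds, plus two π bonds) has steric number 2: sp.
C7 — 3 σ bonds, plus one π bond. Steric number 3, so sp2.
C8 (4 σ bonds) has steric number 4: sp3.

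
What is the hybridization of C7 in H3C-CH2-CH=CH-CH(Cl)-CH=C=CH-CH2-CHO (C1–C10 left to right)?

C7 carries 2 σ bonds, plus two π bonds, giving a steric number of 2, so it is sp.

sp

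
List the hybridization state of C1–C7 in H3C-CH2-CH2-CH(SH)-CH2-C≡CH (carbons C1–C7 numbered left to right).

C1 carries 4 σ bonds, giving a steric number of 4, so it is sp3.
C2 carries 4 σ bonds, giving a steric number of 4, so it is sp3.
C3 — 4 σ bonds. Steric number 4, so sp3.
C4 is sp3: 4 σ bonds, 4 electron-density regions.
C5 has 4 σ bonds: steric number 4 → sp3.
C6: 2 σ bonds, plus two π bonds; 2 regions of electron density → sp.
C7 is sp: 2 σ bonds, plus two π bonds, 2 electron-density regions.

C1 sp3, C2 sp3, C3 sp3, C4 sp3, C5 sp3, C6 sp, C7 sp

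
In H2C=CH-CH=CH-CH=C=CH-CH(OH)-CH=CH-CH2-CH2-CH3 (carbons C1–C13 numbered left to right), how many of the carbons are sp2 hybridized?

8

C1: sp2 ✓
C2: sp2 ✓
C3: sp2 ✓
C4: sp2 ✓
C5: sp2 ✓
C6: sp
C7: sp2 ✓
C8: sp3
C9: sp2 ✓
C10: sp2 ✓
C11: sp3
C12: sp3
C13: sp3
C1, C2, C3, C4, C5, C7, C9, C10 → 8 sp2 carbons.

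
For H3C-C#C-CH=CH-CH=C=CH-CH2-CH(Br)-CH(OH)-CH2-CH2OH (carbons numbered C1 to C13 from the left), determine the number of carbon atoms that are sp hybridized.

3

C1: sp3
C2: sp ✓
C3: sp ✓
C4: sp2
C5: sp2
C6: sp2
C7: sp ✓
C8: sp2
C9: sp3
C10: sp3
C11: sp3
C12: sp3
C13: sp3
C2, C3, C7 → 3 sp carbons.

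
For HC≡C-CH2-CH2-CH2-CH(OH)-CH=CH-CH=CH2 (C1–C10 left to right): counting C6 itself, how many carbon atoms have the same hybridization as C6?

4

C6 is sp3 (only σ bonds).
C1: sp
C2: sp
C3: sp3 ✓
C4: sp3 ✓
C5: sp3 ✓
C6: sp3 ✓
C7: sp2
C8: sp2
C9: sp2
C10: sp2
4 carbons are sp3.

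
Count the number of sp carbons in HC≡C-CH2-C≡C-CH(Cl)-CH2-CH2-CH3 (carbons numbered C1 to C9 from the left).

C1: sp ✓
C2: sp ✓
C3: sp3
C4: sp ✓
C5: sp ✓
C6: sp3
C7: sp3
C8: sp3
C9: sp3
C1, C2, C4, C5 → 4 sp carbons.

4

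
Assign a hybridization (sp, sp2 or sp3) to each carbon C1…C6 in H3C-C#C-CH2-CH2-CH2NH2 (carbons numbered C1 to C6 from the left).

C1: 4 σ bonds; 4 regions of electron density → sp3.
C2 has 2 σ bonds, plus two π bonds: steric number 2 → sp.
C3: 2 σ bonds, plus two π bonds — 2 electron domains, sp.
C4 is sp3: 4 σ bonds, 4 electron-density regions.
C5 — 4 σ bonds. Steric number 4, so sp3.
C6 carries 4 σ bonds, giving a steric number of 4, so it is sp3.

C1 sp3, C2 sp, C3 sp, C4 sp3, C5 sp3, C6 sp3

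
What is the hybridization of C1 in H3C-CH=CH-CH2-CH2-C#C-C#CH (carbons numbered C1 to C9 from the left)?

C1 has 4 σ bonds: steric number 4 → sp3.

sp^3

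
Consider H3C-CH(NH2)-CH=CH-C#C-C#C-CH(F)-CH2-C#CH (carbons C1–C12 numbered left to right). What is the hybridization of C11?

C11 — 2 σ bonds, plus two π bonds. Steric number 2, so sp.

sp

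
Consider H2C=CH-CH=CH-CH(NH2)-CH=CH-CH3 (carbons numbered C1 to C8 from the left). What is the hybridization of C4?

C4 — 3 σ bonds, plus one π bond. Steric number 3, so sp2.

sp^2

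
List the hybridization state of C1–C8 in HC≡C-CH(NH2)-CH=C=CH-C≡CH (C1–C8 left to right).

C1 has 2 σ bonds, plus two π bonds: steric number 2 → sp.
C2 has 2 σ bonds, plus two π bonds: steric number 2 → sp.
C3 — 4 σ bonds. Steric number 4, so sp3.
C4 is sp2: 3 σ bonds, plus one π bond, 3 electron-density regions.
C5: 2 σ bonds, plus two π bonds; 2 regions of electron density → sp.
C6: 3 σ bonds, plus one π bond; 3 regions of electron density → sp2.
C7 has 2 σ bonds, plus two π bonds: steric number 2 → sp.
C8 carries 2 σ bonds, plus two π bonds, giving a steric number of 2, so it is sp.

C1 sp, C2 sp, C3 sp3, C4 sp2, C5 sp, C6 sp2, C7 sp, C8 sp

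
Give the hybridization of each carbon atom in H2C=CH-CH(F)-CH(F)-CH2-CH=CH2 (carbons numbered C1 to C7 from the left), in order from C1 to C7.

C1 sp2, C2 sp2, C3 sp3, C4 sp3, C5 sp3, C6 sp2, C7 sp2

C1 (3 σ bonds, plus one π bond) has steric number 3: sp2.
C2 is sp2: 3 σ bonds, plus one π bond, 3 electron-density regions.
C3 has 4 σ bonds: steric number 4 → sp3.
C4 has 4 σ bonds: steric number 4 → sp3.
C5 — 4 σ bonds. Steric number 4, so sp3.
C6 (3 σ bonds, plus one π bond) has steric number 3: sp2.
C7: 3 σ bonds, plus one π bond; 3 regions of electron density → sp2.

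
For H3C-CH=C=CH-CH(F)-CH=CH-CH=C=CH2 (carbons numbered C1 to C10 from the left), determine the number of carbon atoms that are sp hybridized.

C1: sp3
C2: sp2
C3: sp ✓
C4: sp2
C5: sp3
C6: sp2
C7: sp2
C8: sp2
C9: sp ✓
C10: sp2
C3, C9 → 2 sp carbons.

2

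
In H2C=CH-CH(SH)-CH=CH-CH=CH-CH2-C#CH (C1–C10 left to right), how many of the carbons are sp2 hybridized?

C1: sp2 ✓
C2: sp2 ✓
C3: sp3
C4: sp2 ✓
C5: sp2 ✓
C6: sp2 ✓
C7: sp2 ✓
C8: sp3
C9: sp
C10: sp
C1, C2, C4, C5, C6, C7 → 6 sp2 carbons.

6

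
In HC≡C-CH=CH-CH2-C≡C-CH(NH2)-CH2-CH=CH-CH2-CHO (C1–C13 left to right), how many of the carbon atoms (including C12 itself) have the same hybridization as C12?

C12 is sp3 (only σ bonds).
C1: sp
C2: sp
C3: sp2
C4: sp2
C5: sp3 ✓
C6: sp
C7: sp
C8: sp3 ✓
C9: sp3 ✓
C10: sp2
C11: sp2
C12: sp3 ✓
C13: sp2
4 carbons are sp3.

4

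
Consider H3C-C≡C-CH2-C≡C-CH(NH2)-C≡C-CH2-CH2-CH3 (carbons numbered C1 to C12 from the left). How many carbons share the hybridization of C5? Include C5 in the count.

6

C5 is sp (two π bonds).
C1: sp3
C2: sp ✓
C3: sp ✓
C4: sp3
C5: sp ✓
C6: sp ✓
C7: sp3
C8: sp ✓
C9: sp ✓
C10: sp3
C11: sp3
C12: sp3
6 carbons are sp.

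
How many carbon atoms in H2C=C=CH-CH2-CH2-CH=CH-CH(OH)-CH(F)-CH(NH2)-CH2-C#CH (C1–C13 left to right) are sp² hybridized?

4

C1: sp2 ✓
C2: sp
C3: sp2 ✓
C4: sp3
C5: sp3
C6: sp2 ✓
C7: sp2 ✓
C8: sp3
C9: sp3
C10: sp3
C11: sp3
C12: sp
C13: sp
C1, C3, C6, C7 → 4 sp2 carbons.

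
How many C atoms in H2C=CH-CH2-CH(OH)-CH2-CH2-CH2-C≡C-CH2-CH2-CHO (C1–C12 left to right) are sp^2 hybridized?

C1: sp2 ✓
C2: sp2 ✓
C3: sp3
C4: sp3
C5: sp3
C6: sp3
C7: sp3
C8: sp
C9: sp
C10: sp3
C11: sp3
C12: sp2 ✓
C1, C2, C12 → 3 sp2 carbons.

3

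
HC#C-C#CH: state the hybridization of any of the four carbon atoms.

sp

Every carbon is part of a C≡C triple bond: two σ regions → sp.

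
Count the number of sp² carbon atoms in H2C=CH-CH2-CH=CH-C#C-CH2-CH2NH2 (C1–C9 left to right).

4

C1: sp2 ✓
C2: sp2 ✓
C3: sp3
C4: sp2 ✓
C5: sp2 ✓
C6: sp
C7: sp
C8: sp3
C9: sp3
C1, C2, C4, C5 → 4 sp2 carbons.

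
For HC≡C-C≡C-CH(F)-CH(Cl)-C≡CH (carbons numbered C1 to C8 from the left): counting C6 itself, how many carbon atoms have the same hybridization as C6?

C6 is sp3 (only σ bonds).
C1: sp
C2: sp
C3: sp
C4: sp
C5: sp3 ✓
C6: sp3 ✓
C7: sp
C8: sp
2 carbons are sp3.

2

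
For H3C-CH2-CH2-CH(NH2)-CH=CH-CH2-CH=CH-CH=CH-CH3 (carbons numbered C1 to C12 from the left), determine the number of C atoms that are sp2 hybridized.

6

C1: sp3
C2: sp3
C3: sp3
C4: sp3
C5: sp2 ✓
C6: sp2 ✓
C7: sp3
C8: sp2 ✓
C9: sp2 ✓
C10: sp2 ✓
C11: sp2 ✓
C12: sp3
C5, C6, C8, C9, C10, C11 → 6 sp2 carbons.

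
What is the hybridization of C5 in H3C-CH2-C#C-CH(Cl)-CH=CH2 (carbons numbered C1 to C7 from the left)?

sp3

C5 carries 4 σ bonds, giving a steric number of 4, so it is sp3.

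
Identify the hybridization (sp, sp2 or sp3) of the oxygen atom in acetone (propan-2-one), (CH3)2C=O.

One σ bond + two lone pairs = steric number 3 → sp2.

sp^2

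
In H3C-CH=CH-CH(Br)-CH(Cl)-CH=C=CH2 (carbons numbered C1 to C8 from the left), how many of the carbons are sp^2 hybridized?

4

C1: sp3
C2: sp2 ✓
C3: sp2 ✓
C4: sp3
C5: sp3
C6: sp2 ✓
C7: sp
C8: sp2 ✓
C2, C3, C6, C8 → 4 sp2 carbons.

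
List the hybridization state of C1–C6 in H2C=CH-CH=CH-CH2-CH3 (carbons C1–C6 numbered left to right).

C1 sp2, C2 sp2, C3 sp2, C4 sp2, C5 sp3, C6 sp3

C1: 3 σ bonds, plus one π bond — 3 electron domains, sp2.
C2: 3 σ bonds, plus one π bond — 3 electron domains, sp2.
C3 is sp2: 3 σ bonds, plus one π bond, 3 electron-density regions.
C4 (3 σ bonds, plus one π bond) has steric number 3: sp2.
C5 (4 σ bonds) has steric number 4: sp3.
C6: 4 σ bonds — 4 electron domains, sp3.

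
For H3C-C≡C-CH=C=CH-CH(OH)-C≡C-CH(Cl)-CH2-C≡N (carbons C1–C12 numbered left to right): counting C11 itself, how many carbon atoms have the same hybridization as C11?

4

C11 is sp3 (only σ bonds).
C1: sp3 ✓
C2: sp
C3: sp
C4: sp2
C5: sp
C6: sp2
C7: sp3 ✓
C8: sp
C9: sp
C10: sp3 ✓
C11: sp3 ✓
C12: sp
4 carbons are sp3.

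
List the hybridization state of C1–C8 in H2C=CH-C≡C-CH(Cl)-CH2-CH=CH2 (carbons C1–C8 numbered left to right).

C1 is sp2: 3 σ bonds, plus one π bond, 3 electron-density regions.
C2 has 3 σ bonds, plus one π bond: steric number 3 → sp2.
C3 is sp: 2 σ bonds, plus two π bonds, 2 electron-density regions.
C4 has 2 σ bonds, plus two π bonds: steric number 2 → sp.
C5: 4 σ bonds; 4 regions of electron density → sp3.
C6: 4 σ bonds — 4 electron domains, sp3.
C7 (3 σ bonds, plus one π bond) has steric number 3: sp2.
C8 carries 3 σ bonds, plus one π bond, giving a steric number of 3, so it is sp2.

C1 sp2, C2 sp2, C3 sp, C4 sp, C5 sp3, C6 sp3, C7 sp2, C8 sp2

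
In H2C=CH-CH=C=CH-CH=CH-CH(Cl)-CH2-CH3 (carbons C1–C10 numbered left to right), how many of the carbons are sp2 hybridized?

C1: sp2 ✓
C2: sp2 ✓
C3: sp2 ✓
C4: sp
C5: sp2 ✓
C6: sp2 ✓
C7: sp2 ✓
C8: sp3
C9: sp3
C10: sp3
C1, C2, C3, C5, C6, C7 → 6 sp2 carbons.

6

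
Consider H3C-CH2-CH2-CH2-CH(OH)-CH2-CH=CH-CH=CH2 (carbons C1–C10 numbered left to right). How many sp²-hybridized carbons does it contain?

C1: sp3
C2: sp3
C3: sp3
C4: sp3
C5: sp3
C6: sp3
C7: sp2 ✓
C8: sp2 ✓
C9: sp2 ✓
C10: sp2 ✓
C7, C8, C9, C10 → 4 sp2 carbons.

4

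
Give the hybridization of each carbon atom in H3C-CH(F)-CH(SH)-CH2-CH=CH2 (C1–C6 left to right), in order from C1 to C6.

C1 sp3, C2 sp3, C3 sp3, C4 sp3, C5 sp2, C6 sp2

C1 is sp3: 4 σ bonds, 4 electron-density regions.
C2 has 4 σ bonds: steric number 4 → sp3.
C3 — 4 σ bonds. Steric number 4, so sp3.
C4 — 4 σ bonds. Steric number 4, so sp3.
C5 has 3 σ bonds, plus one π bond: steric number 3 → sp2.
C6 carries 3 σ bonds, plus one π bond, giving a steric number of 3, so it is sp2.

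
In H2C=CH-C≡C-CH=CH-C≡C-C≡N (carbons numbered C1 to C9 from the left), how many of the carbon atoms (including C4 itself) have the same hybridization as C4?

5

C4 is sp (two π bonds).
C1: sp2
C2: sp2
C3: sp ✓
C4: sp ✓
C5: sp2
C6: sp2
C7: sp ✓
C8: sp ✓
C9: sp ✓
5 carbons are sp.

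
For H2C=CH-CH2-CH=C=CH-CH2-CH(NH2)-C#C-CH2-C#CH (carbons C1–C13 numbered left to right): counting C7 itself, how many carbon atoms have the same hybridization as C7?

4

C7 is sp3 (only σ bonds).
C1: sp2
C2: sp2
C3: sp3 ✓
C4: sp2
C5: sp
C6: sp2
C7: sp3 ✓
C8: sp3 ✓
C9: sp
C10: sp
C11: sp3 ✓
C12: sp
C13: sp
4 carbons are sp3.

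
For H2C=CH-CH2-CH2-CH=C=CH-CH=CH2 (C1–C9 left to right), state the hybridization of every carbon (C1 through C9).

C1 sp2, C2 sp2, C3 sp3, C4 sp3, C5 sp2, C6 sp, C7 sp2, C8 sp2, C9 sp2

C1 (3 σ bonds, plus one π bond) has steric number 3: sp2.
C2 (3 σ bonds, plus one π bond) has steric number 3: sp2.
C3: 4 σ bonds — 4 electron domains, sp3.
C4 is sp3: 4 σ bonds, 4 electron-density regions.
C5: 3 σ bonds, plus one π bond; 3 regions of electron density → sp2.
C6 has 2 σ bonds, plus two π bonds: steric number 2 → sp.
C7 is sp2: 3 σ bonds, plus one π bond, 3 electron-density regions.
C8: 3 σ bonds, plus one π bond — 3 electron domains, sp2.
C9 (3 σ bonds, plus one π bond) has steric number 3: sp2.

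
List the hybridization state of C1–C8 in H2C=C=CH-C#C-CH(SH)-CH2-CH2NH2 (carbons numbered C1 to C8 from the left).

C1 sp2, C2 sp, C3 sp2, C4 sp, C5 sp, C6 sp3, C7 sp3, C8 sp3

C1 (3 σ bonds, plus one π bond) has steric number 3: sp2.
C2 carries 2 σ bonds, plus two π bonds, giving a steric number of 2, so it is sp.
C3: 3 σ bonds, plus one π bond — 3 electron domains, sp2.
C4: 2 σ bonds, plus two π bonds; 2 regions of electron density → sp.
C5: 2 σ bonds, plus two π bonds; 2 regions of electron density → sp.
C6 has 4 σ bonds: steric number 4 → sp3.
C7 — 4 σ bonds. Steric number 4, so sp3.
C8 is sp3: 4 σ bonds, 4 electron-density regions.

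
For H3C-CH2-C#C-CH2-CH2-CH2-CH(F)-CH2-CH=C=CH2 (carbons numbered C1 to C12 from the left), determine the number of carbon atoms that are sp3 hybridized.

7

C1: sp3 ✓
C2: sp3 ✓
C3: sp
C4: sp
C5: sp3 ✓
C6: sp3 ✓
C7: sp3 ✓
C8: sp3 ✓
C9: sp3 ✓
C10: sp2
C11: sp
C12: sp2
C1, C2, C5, C6, C7, C8, C9 → 7 sp3 carbons.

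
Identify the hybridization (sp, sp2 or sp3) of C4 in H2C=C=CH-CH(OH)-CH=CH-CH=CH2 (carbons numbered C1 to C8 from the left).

C4 is sp3: 4 σ bonds, 4 electron-density regions.

sp^3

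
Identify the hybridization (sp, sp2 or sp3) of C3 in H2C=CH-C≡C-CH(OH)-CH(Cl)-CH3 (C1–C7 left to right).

C3: 2 σ bonds, plus two π bonds; 2 regions of electron density → sp.

sp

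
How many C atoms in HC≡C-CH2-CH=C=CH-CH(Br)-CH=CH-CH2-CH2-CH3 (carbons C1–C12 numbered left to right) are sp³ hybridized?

C1: sp
C2: sp
C3: sp3 ✓
C4: sp2
C5: sp
C6: sp2
C7: sp3 ✓
C8: sp2
C9: sp2
C10: sp3 ✓
C11: sp3 ✓
C12: sp3 ✓
C3, C7, C10, C11, C12 → 5 sp3 carbons.

5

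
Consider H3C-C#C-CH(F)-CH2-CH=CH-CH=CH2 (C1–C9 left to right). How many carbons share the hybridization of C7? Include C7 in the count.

C7 is sp2 (one π bond).
C1: sp3
C2: sp
C3: sp
C4: sp3
C5: sp3
C6: sp2 ✓
C7: sp2 ✓
C8: sp2 ✓
C9: sp2 ✓
4 carbons are sp2.

4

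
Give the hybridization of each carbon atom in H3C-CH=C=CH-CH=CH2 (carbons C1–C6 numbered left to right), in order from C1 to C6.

C1: 4 σ bonds; 4 regions of electron density → sp3.
C2 — 3 σ bonds, plus one π bond. Steric number 3, so sp2.
C3 carries 2 σ bonds, plus two π bonds, giving a steric number of 2, so it is sp.
C4: 3 σ bonds, plus one π bond; 3 regions of electron density → sp2.
C5: 3 σ bonds, plus one π bond; 3 regions of electron density → sp2.
C6: 3 σ bonds, plus one π bond; 3 regions of electron density → sp2.

C1 sp3, C2 sp2, C3 sp, C4 sp2, C5 sp2, C6 sp2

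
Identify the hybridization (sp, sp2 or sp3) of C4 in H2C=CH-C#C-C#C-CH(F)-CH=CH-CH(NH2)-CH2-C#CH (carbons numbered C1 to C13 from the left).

sp

C4: 2 σ bonds, plus two π bonds — 2 electron domains, sp.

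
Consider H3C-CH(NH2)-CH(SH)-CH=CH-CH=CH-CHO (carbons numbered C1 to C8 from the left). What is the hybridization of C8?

sp2

C8: 3 σ bonds, plus one π bond; 3 regions of electron density → sp2.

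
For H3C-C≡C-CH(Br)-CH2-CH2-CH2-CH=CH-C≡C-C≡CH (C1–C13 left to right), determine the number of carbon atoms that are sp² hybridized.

C1: sp3
C2: sp
C3: sp
C4: sp3
C5: sp3
C6: sp3
C7: sp3
C8: sp2 ✓
C9: sp2 ✓
C10: sp
C11: sp
C12: sp
C13: sp
C8, C9 → 2 sp2 carbons.

2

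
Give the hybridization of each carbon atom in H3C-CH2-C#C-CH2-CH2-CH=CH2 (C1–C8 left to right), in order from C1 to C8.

C1 carries 4 σ bonds, giving a steric number of 4, so it is sp3.
C2 is sp3: 4 σ bonds, 4 electron-density regions.
C3 has 2 σ bonds, plus two π bonds: steric number 2 → sp.
C4 is sp: 2 σ bonds, plus two π bonds, 2 electron-density regions.
C5 — 4 σ bonds. Steric number 4, so sp3.
C6 carries 4 σ bonds, giving a steric number of 4, so it is sp3.
C7 is sp2: 3 σ bonds, plus one π bond, 3 electron-density regions.
C8: 3 σ bonds, plus one π bond; 3 regions of electron density → sp2.

C1 sp3, C2 sp3, C3 sp, C4 sp, C5 sp3, C6 sp3, C7 sp2, C8 sp2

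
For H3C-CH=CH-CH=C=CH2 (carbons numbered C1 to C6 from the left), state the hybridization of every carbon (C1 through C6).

C1 is sp3: 4 σ bonds, 4 electron-density regions.
C2 carries 3 σ bonds, plus one π bond, giving a steric number of 3, so it is sp2.
C3 has 3 σ bonds, plus one π bond: steric number 3 → sp2.
C4 — 3 σ bonds, plus one π bond. Steric number 3, so sp2.
C5: 2 σ bonds, plus two π bonds — 2 electron domains, sp.
C6: 3 σ bonds, plus one π bond; 3 regions of electron density → sp2.

C1 sp3, C2 sp2, C3 sp2, C4 sp2, C5 sp, C6 sp2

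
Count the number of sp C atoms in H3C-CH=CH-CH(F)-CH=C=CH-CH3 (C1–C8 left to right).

1

C1: sp3
C2: sp2
C3: sp2
C4: sp3
C5: sp2
C6: sp ✓
C7: sp2
C8: sp3
C6 → 1 sp carbon.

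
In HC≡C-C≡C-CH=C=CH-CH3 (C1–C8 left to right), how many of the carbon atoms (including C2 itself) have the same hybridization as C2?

5

C2 is sp (two π bonds).
C1: sp ✓
C2: sp ✓
C3: sp ✓
C4: sp ✓
C5: sp2
C6: sp ✓
C7: sp2
C8: sp3
5 carbons are sp.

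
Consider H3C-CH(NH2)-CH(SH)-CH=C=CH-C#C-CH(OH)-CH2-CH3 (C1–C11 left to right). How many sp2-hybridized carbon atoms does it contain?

2

C1: sp3
C2: sp3
C3: sp3
C4: sp2 ✓
C5: sp
C6: sp2 ✓
C7: sp
C8: sp
C9: sp3
C10: sp3
C11: sp3
C4, C6 → 2 sp2 carbons.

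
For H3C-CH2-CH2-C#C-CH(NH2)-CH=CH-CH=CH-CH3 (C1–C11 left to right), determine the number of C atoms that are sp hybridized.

2

C1: sp3
C2: sp3
C3: sp3
C4: sp ✓
C5: sp ✓
C6: sp3
C7: sp2
C8: sp2
C9: sp2
C10: sp2
C11: sp3
C4, C5 → 2 sp carbons.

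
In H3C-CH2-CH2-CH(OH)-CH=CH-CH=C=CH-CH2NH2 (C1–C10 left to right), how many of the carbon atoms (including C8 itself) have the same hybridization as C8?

C8 is sp (two π bonds).
C1: sp3
C2: sp3
C3: sp3
C4: sp3
C5: sp2
C6: sp2
C7: sp2
C8: sp ✓
C9: sp2
C10: sp3
1 carbon is sp.

1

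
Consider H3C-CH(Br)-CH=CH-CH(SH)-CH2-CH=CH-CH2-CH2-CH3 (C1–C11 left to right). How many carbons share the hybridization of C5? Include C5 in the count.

C5 is sp3 (only σ bonds).
C1: sp3 ✓
C2: sp3 ✓
C3: sp2
C4: sp2
C5: sp3 ✓
C6: sp3 ✓
C7: sp2
C8: sp2
C9: sp3 ✓
C10: sp3 ✓
C11: sp3 ✓
7 carbons are sp3.

7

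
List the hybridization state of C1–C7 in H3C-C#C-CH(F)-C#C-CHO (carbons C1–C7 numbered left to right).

C1 sp3, C2 sp, C3 sp, C4 sp3, C5 sp, C6 sp, C7 sp2

C1 is sp3: 4 σ bonds, 4 electron-density regions.
C2: 2 σ bonds, plus two π bonds; 2 regions of electron density → sp.
C3 is sp: 2 σ bonds, plus two π bonds, 2 electron-density regions.
C4 carries 4 σ bonds, giving a steric number of 4, so it is sp3.
C5: 2 σ bonds, plus two π bonds; 2 regions of electron density → sp.
C6 carries 2 σ bonds, plus two π bonds, giving a steric number of 2, so it is sp.
C7 has 3 σ bonds, plus one π bond: steric number 3 → sp2.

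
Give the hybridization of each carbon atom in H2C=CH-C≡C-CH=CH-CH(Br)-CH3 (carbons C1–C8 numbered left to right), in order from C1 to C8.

C1 has 3 σ bonds, plus one π bond: steric number 3 → sp2.
C2 has 3 σ bonds, plus one π bond: steric number 3 → sp2.
C3 has 2 σ bonds, plus two π bonds: steric number 2 → sp.
C4 carries 2 σ bonds, plus two π bonds, giving a steric number of 2, so it is sp.
C5 carries 3 σ bonds, plus one π bond, giving a steric number of 3, so it is sp2.
C6 carries 3 σ bonds, plus one π bond, giving a steric number of 3, so it is sp2.
C7 (4 σ bonds) has steric number 4: sp3.
C8: 4 σ bonds; 4 regions of electron density → sp3.

C1 sp2, C2 sp2, C3 sp, C4 sp, C5 sp2, C6 sp2, C7 sp3, C8 sp3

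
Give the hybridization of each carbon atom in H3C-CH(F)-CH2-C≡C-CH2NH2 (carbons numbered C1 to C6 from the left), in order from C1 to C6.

C1: 4 σ bonds; 4 regions of electron density → sp3.
C2 — 4 σ bonds. Steric number 4, so sp3.
C3 (4 σ bonds) has steric number 4: sp3.
C4 has 2 σ bonds, plus two π bonds: steric number 2 → sp.
C5 carries 2 σ bonds, plus two π bonds, giving a steric number of 2, so it is sp.
C6 carries 4 σ bonds, giving a steric number of 4, so it is sp3.

C1 sp3, C2 sp3, C3 sp3, C4 sp, C5 sp, C6 sp3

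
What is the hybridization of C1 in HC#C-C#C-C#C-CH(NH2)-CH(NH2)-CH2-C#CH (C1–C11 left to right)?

sp

C1 — 2 σ bonds, plus two π bonds. Steric number 2, so sp.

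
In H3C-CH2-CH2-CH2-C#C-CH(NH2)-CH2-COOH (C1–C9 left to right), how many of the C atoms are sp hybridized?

C1: sp3
C2: sp3
C3: sp3
C4: sp3
C5: sp ✓
C6: sp ✓
C7: sp3
C8: sp3
C9: sp2
C5, C6 → 2 sp carbons.

2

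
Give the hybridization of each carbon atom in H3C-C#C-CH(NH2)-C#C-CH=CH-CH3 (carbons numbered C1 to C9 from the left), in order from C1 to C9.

C1 sp3, C2 sp, C3 sp, C4 sp3, C5 sp, C6 sp, C7 sp2, C8 sp2, C9 sp3

C1 carries 4 σ bonds, giving a steric number of 4, so it is sp3.
C2 (2 σ bonds, plus two π bonds) has steric number 2: sp.
C3: 2 σ bonds, plus two π bonds — 2 electron domains, sp.
C4 carries 4 σ bonds, giving a steric number of 4, so it is sp3.
C5 carries 2 σ bonds, plus two π bonds, giving a steric number of 2, so it is sp.
C6: 2 σ bonds, plus two π bonds; 2 regions of electron density → sp.
C7 — 3 σ bonds, plus one π bond. Steric number 3, so sp2.
C8 is sp2: 3 σ bonds, plus one π bond, 3 electron-density regions.
C9 has 4 σ bonds: steric number 4 → sp3.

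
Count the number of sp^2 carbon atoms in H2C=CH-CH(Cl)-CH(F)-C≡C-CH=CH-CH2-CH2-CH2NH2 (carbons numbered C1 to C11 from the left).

C1: sp2 ✓
C2: sp2 ✓
C3: sp3
C4: sp3
C5: sp
C6: sp
C7: sp2 ✓
C8: sp2 ✓
C9: sp3
C10: sp3
C11: sp3
C1, C2, C7, C8 → 4 sp2 carbons.

4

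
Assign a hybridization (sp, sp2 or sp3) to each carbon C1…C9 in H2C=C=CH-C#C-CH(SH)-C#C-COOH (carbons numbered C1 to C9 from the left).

C1: 3 σ bonds, plus one π bond — 3 electron domains, sp2.
C2 (2 σ bonds, plus two π bonds) has steric number 2: sp.
C3 is sp2: 3 σ bonds, plus one π bond, 3 electron-density regions.
C4: 2 σ bonds, plus two π bonds; 2 regions of electron density → sp.
C5 is sp: 2 σ bonds, plus two π bonds, 2 electron-density regions.
C6 has 4 σ bonds: steric number 4 → sp3.
C7 (2 σ bonds, plus two π bonds) has steric number 2: sp.
C8 carries 2 σ bonds, plus two π bonds, giving a steric number of 2, so it is sp.
C9 (3 σ bonds, plus one π bond) has steric number 3: sp2.

C1 sp2, C2 sp, C3 sp2, C4 sp, C5 sp, C6 sp3, C7 sp, C8 sp, C9 sp2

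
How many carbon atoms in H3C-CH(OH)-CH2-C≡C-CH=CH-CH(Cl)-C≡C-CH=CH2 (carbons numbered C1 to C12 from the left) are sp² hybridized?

4

C1: sp3
C2: sp3
C3: sp3
C4: sp
C5: sp
C6: sp2 ✓
C7: sp2 ✓
C8: sp3
C9: sp
C10: sp
C11: sp2 ✓
C12: sp2 ✓
C6, C7, C11, C12 → 4 sp2 carbons.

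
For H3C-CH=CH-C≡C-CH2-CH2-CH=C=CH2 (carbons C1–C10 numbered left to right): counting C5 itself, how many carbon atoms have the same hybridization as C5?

C5 is sp (two π bonds).
C1: sp3
C2: sp2
C3: sp2
C4: sp ✓
C5: sp ✓
C6: sp3
C7: sp3
C8: sp2
C9: sp ✓
C10: sp2
3 carbons are sp.

3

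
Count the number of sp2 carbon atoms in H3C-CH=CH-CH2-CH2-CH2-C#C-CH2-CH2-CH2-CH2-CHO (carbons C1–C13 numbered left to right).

C1: sp3
C2: sp2 ✓
C3: sp2 ✓
C4: sp3
C5: sp3
C6: sp3
C7: sp
C8: sp
C9: sp3
C10: sp3
C11: sp3
C12: sp3
C13: sp2 ✓
C2, C3, C13 → 3 sp2 carbons.

3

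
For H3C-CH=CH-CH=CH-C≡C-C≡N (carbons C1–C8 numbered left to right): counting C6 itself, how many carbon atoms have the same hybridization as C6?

3

C6 is sp (two π bonds).
C1: sp3
C2: sp2
C3: sp2
C4: sp2
C5: sp2
C6: sp ✓
C7: sp ✓
C8: sp ✓
3 carbons are sp.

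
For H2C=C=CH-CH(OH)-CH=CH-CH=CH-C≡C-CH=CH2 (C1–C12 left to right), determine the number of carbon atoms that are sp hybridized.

C1: sp2
C2: sp ✓
C3: sp2
C4: sp3
C5: sp2
C6: sp2
C7: sp2
C8: sp2
C9: sp ✓
C10: sp ✓
C11: sp2
C12: sp2
C2, C9, C10 → 3 sp carbons.

3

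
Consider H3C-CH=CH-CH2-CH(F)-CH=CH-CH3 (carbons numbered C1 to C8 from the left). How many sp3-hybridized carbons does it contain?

4

C1: sp3 ✓
C2: sp2
C3: sp2
C4: sp3 ✓
C5: sp3 ✓
C6: sp2
C7: sp2
C8: sp3 ✓
C1, C4, C5, C8 → 4 sp3 carbons.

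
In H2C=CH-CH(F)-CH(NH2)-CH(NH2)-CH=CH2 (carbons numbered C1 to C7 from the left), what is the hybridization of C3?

C3 — 4 σ bonds. Steric number 4, so sp3.

sp³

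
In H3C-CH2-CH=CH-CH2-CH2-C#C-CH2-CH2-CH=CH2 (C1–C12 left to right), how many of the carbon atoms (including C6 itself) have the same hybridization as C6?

6

C6 is sp3 (only σ bonds).
C1: sp3 ✓
C2: sp3 ✓
C3: sp2
C4: sp2
C5: sp3 ✓
C6: sp3 ✓
C7: sp
C8: sp
C9: sp3 ✓
C10: sp3 ✓
C11: sp2
C12: sp2
6 carbons are sp3.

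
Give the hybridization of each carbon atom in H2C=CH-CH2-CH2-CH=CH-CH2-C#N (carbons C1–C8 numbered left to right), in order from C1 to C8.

C1 sp2, C2 sp2, C3 sp3, C4 sp3, C5 sp2, C6 sp2, C7 sp3, C8 sp

C1 is sp2: 3 σ bonds, plus one π bond, 3 electron-density regions.
C2 carries 3 σ bonds, plus one π bond, giving a steric number of 3, so it is sp2.
C3 has 4 σ bonds: steric number 4 → sp3.
C4: 4 σ bonds; 4 regions of electron density → sp3.
C5: 3 σ bonds, plus one π bond — 3 electron domains, sp2.
C6: 3 σ bonds, plus one π bond; 3 regions of electron density → sp2.
C7 is sp3: 4 σ bonds, 4 electron-density regions.
C8 (2 σ bonds, plus two π bonds) has steric number 2: sp.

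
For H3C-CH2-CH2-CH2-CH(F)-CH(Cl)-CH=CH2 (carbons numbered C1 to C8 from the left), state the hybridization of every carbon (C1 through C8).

C1 sp3, C2 sp3, C3 sp3, C4 sp3, C5 sp3, C6 sp3, C7 sp2, C8 sp2

C1 — 4 σ bonds. Steric number 4, so sp3.
C2 (4 σ bonds) has steric number 4: sp3.
C3 (4 σ bonds) has steric number 4: sp3.
C4 (4 σ bonds) has steric number 4: sp3.
C5 — 4 σ bonds. Steric number 4, so sp3.
C6 carries 4 σ bonds, giving a steric number of 4, so it is sp3.
C7 has 3 σ bonds, plus one π bond: steric number 3 → sp2.
C8: 3 σ bonds, plus one π bond; 3 regions of electron density → sp2.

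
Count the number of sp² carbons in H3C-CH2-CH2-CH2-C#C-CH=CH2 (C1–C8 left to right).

C1: sp3
C2: sp3
C3: sp3
C4: sp3
C5: sp
C6: sp
C7: sp2 ✓
C8: sp2 ✓
C7, C8 → 2 sp2 carbons.

2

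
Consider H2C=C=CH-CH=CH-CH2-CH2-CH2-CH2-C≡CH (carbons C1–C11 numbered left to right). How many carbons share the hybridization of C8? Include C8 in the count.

4

C8 is sp3 (only σ bonds).
C1: sp2
C2: sp
C3: sp2
C4: sp2
C5: sp2
C6: sp3 ✓
C7: sp3 ✓
C8: sp3 ✓
C9: sp3 ✓
C10: sp
C11: sp
4 carbons are sp3.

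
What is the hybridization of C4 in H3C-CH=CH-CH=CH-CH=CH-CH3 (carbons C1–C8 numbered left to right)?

C4 carries 3 σ bonds, plus one π bond, giving a steric number of 3, so it is sp2.

sp2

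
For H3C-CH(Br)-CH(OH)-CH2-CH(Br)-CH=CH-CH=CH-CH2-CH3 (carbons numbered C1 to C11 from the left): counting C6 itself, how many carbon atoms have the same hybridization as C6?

4

C6 is sp2 (one π bond).
C1: sp3
C2: sp3
C3: sp3
C4: sp3
C5: sp3
C6: sp2 ✓
C7: sp2 ✓
C8: sp2 ✓
C9: sp2 ✓
C10: sp3
C11: sp3
4 carbons are sp2.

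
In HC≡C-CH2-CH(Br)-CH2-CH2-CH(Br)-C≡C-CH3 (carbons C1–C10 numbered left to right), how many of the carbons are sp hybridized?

4

C1: sp ✓
C2: sp ✓
C3: sp3
C4: sp3
C5: sp3
C6: sp3
C7: sp3
C8: sp ✓
C9: sp ✓
C10: sp3
C1, C2, C8, C9 → 4 sp carbons.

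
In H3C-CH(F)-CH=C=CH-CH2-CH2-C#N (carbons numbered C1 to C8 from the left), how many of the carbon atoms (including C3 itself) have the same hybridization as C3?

C3 is sp2 (one π bond).
C1: sp3
C2: sp3
C3: sp2 ✓
C4: sp
C5: sp2 ✓
C6: sp3
C7: sp3
C8: sp
2 carbons are sp2.

2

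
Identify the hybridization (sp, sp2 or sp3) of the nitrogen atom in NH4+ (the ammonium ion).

sp^3

Four σ bonds, no lone pair → sp3, tetrahedral.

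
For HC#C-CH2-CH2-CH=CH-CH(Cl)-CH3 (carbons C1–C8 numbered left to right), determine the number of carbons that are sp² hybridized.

2

C1: sp
C2: sp
C3: sp3
C4: sp3
C5: sp2 ✓
C6: sp2 ✓
C7: sp3
C8: sp3
C5, C6 → 2 sp2 carbons.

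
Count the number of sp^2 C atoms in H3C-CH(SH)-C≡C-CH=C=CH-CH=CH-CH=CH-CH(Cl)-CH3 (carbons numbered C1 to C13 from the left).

C1: sp3
C2: sp3
C3: sp
C4: sp
C5: sp2 ✓
C6: sp
C7: sp2 ✓
C8: sp2 ✓
C9: sp2 ✓
C10: sp2 ✓
C11: sp2 ✓
C12: sp3
C13: sp3
C5, C7, C8, C9, C10, C11 → 6 sp2 carbons.

6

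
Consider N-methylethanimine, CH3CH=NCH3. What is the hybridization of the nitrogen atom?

Two σ bonds + one lone pair = steric number 3 → sp2.

sp^2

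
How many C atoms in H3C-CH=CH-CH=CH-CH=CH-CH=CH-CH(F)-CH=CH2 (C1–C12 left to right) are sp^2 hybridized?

C1: sp3
C2: sp2 ✓
C3: sp2 ✓
C4: sp2 ✓
C5: sp2 ✓
C6: sp2 ✓
C7: sp2 ✓
C8: sp2 ✓
C9: sp2 ✓
C10: sp3
C11: sp2 ✓
C12: sp2 ✓
C2, C3, C4, C5, C6, C7, C8, C9, C11, C12 → 10 sp2 carbons.

10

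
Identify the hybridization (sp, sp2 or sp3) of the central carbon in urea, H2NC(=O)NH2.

sp^2

The central carbon has 3 σ bonds, plus one π bond: steric number 3 → sp2.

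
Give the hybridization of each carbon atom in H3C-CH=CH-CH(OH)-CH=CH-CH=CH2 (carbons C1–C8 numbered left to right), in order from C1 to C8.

C1 sp3, C2 sp2, C3 sp2, C4 sp3, C5 sp2, C6 sp2, C7 sp2, C8 sp2

C1 carries 4 σ bonds, giving a steric number of 4, so it is sp3.
C2: 3 σ bonds, plus one π bond; 3 regions of electron density → sp2.
C3 (3 σ bonds, plus one π bond) has steric number 3: sp2.
C4 — 4 σ bonds. Steric number 4, so sp3.
C5 has 3 σ bonds, plus one π bond: steric number 3 → sp2.
C6: 3 σ bonds, plus one π bond — 3 electron domains, sp2.
C7 has 3 σ bonds, plus one π bond: steric number 3 → sp2.
C8 carries 3 σ bonds, plus one π bond, giving a steric number of 3, so it is sp2.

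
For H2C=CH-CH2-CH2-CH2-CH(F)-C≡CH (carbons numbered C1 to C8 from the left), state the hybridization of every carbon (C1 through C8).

C1 sp2, C2 sp2, C3 sp3, C4 sp3, C5 sp3, C6 sp3, C7 sp, C8 sp

C1 (3 σ bonds, plus one π bond) has steric number 3: sp2.
C2 carries 3 σ bonds, plus one π bond, giving a steric number of 3, so it is sp2.
C3 (4 σ bonds) has steric number 4: sp3.
C4 is sp3: 4 σ bonds, 4 electron-density regions.
C5: 4 σ bonds — 4 electron domains, sp3.
C6 — 4 σ bonds. Steric number 4, so sp3.
C7 (2 σ bonds, plus two π bonds) has steric number 2: sp.
C8: 2 σ bonds, plus two π bonds — 2 electron domains, sp.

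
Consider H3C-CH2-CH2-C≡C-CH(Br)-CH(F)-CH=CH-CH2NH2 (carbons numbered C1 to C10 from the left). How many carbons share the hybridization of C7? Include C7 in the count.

6

C7 is sp3 (only σ bonds).
C1: sp3 ✓
C2: sp3 ✓
C3: sp3 ✓
C4: sp
C5: sp
C6: sp3 ✓
C7: sp3 ✓
C8: sp2
C9: sp2
C10: sp3 ✓
6 carbons are sp3.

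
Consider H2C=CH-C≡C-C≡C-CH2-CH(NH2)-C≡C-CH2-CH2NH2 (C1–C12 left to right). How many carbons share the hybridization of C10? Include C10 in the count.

C10 is sp (two π bonds).
C1: sp2
C2: sp2
C3: sp ✓
C4: sp ✓
C5: sp ✓
C6: sp ✓
C7: sp3
C8: sp3
C9: sp ✓
C10: sp ✓
C11: sp3
C12: sp3
6 carbons are sp.

6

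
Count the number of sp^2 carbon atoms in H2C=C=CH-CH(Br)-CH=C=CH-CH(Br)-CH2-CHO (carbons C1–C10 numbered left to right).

5

C1: sp2 ✓
C2: sp
C3: sp2 ✓
C4: sp3
C5: sp2 ✓
C6: sp
C7: sp2 ✓
C8: sp3
C9: sp3
C10: sp2 ✓
C1, C3, C5, C7, C10 → 5 sp2 carbons.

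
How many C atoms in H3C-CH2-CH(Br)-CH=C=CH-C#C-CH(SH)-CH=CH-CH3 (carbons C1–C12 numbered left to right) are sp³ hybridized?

C1: sp3 ✓
C2: sp3 ✓
C3: sp3 ✓
C4: sp2
C5: sp
C6: sp2
C7: sp
C8: sp
C9: sp3 ✓
C10: sp2
C11: sp2
C12: sp3 ✓
C1, C2, C3, C9, C12 → 5 sp3 carbons.

5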